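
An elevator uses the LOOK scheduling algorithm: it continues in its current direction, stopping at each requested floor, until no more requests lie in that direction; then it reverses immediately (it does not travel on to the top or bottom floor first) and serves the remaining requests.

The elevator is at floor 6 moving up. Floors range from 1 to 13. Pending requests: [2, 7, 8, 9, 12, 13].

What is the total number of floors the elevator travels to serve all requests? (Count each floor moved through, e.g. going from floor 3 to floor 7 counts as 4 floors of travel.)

Answer: 18

Derivation:
Start at floor 6 moving up, LOOK stop order: [7, 8, 9, 12, 13, 2]
  6 → 7: |7-6| = 1, total = 1
  7 → 8: |8-7| = 1, total = 2
  8 → 9: |9-8| = 1, total = 3
  9 → 12: |12-9| = 3, total = 6
  12 → 13: |13-12| = 1, total = 7
  13 → 2: |2-13| = 11, total = 18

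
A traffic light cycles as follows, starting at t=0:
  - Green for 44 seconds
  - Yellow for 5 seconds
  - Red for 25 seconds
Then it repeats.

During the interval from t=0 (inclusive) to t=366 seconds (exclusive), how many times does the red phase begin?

Answer: 5

Derivation:
Cycle = 44+5+25 = 74s
red phase starts at t = k*74 + 49 for k=0,1,2,...
Need k*74+49 < 366 → k < 4.284
k ∈ {0, ..., 4} → 5 starts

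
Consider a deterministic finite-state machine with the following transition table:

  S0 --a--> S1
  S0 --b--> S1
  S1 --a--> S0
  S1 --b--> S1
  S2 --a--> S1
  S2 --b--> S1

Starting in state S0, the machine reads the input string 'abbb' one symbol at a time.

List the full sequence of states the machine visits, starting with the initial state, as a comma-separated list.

Answer: S0, S1, S1, S1, S1

Derivation:
Start: S0
  read 'a': S0 --a--> S1
  read 'b': S1 --b--> S1
  read 'b': S1 --b--> S1
  read 'b': S1 --b--> S1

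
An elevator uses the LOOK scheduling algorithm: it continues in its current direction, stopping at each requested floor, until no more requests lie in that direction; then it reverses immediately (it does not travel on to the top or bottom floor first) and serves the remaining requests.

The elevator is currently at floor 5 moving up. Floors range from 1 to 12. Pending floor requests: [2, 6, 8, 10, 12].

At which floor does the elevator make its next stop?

Answer: 6

Derivation:
Current floor: 5, direction: up
Requests above: [6, 8, 10, 12]
Requests below: [2]
Moving up and requests lie above → nearest above is min([6, 8, 10, 12]) = 6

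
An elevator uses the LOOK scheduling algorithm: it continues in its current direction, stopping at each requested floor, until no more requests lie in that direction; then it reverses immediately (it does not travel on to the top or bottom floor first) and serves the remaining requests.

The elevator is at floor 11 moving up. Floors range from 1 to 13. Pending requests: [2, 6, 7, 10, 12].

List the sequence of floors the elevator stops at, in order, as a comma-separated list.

Answer: 12, 10, 7, 6, 2

Derivation:
Current: 11, moving UP
Serve above first (ascending): [12]
Then reverse, serve below (descending): [10, 7, 6, 2]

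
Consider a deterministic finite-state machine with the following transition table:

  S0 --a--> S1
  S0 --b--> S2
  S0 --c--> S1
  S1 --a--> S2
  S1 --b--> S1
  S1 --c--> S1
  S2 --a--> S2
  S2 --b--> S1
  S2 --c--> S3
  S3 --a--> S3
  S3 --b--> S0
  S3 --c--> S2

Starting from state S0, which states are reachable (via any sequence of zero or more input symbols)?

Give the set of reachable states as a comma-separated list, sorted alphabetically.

BFS from S0:
  visit S0: S0--a-->S1 (new), S0--b-->S2 (new), S0--c-->S1 (seen)
  visit S1: S1--a-->S2 (seen), S1--b-->S1 (seen), S1--c-->S1 (seen)
  visit S2: S2--a-->S2 (seen), S2--b-->S1 (seen), S2--c-->S3 (new)
  visit S3: S3--a-->S3 (seen), S3--b-->S0 (seen), S3--c-->S2 (seen)

Answer: S0, S1, S2, S3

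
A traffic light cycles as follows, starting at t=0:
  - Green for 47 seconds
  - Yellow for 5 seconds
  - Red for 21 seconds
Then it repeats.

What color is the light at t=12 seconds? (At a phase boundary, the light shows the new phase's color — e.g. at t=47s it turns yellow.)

Answer: green

Derivation:
Cycle length = 47 + 5 + 21 = 73s
t = 12, phase_t = 12 mod 73 = 12
12 < 47 (green end) → GREEN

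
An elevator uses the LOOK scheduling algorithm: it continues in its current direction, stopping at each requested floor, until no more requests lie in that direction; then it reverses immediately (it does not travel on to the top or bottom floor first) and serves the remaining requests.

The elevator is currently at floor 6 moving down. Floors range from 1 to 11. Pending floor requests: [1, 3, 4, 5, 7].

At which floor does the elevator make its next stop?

Answer: 5

Derivation:
Current floor: 6, direction: down
Requests above: [7]
Requests below: [1, 3, 4, 5]
Moving down and requests lie below → nearest below is max([1, 3, 4, 5]) = 5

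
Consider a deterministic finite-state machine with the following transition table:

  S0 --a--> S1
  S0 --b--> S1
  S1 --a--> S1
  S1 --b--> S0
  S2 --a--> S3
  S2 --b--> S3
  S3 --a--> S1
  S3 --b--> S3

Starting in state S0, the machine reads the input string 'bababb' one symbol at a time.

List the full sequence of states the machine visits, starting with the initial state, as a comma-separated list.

Answer: S0, S1, S1, S0, S1, S0, S1

Derivation:
Start: S0
  read 'b': S0 --b--> S1
  read 'a': S1 --a--> S1
  read 'b': S1 --b--> S0
  read 'a': S0 --a--> S1
  read 'b': S1 --b--> S0
  read 'b': S0 --b--> S1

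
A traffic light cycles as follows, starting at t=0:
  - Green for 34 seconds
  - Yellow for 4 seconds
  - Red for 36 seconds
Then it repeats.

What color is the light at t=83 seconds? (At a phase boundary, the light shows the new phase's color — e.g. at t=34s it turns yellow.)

Answer: green

Derivation:
Cycle length = 34 + 4 + 36 = 74s
t = 83, phase_t = 83 mod 74 = 9
9 < 34 (green end) → GREEN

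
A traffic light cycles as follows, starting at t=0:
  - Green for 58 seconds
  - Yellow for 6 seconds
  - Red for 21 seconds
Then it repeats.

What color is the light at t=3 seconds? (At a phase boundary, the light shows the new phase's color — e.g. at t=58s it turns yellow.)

Cycle length = 58 + 6 + 21 = 85s
t = 3, phase_t = 3 mod 85 = 3
3 < 58 (green end) → GREEN

Answer: green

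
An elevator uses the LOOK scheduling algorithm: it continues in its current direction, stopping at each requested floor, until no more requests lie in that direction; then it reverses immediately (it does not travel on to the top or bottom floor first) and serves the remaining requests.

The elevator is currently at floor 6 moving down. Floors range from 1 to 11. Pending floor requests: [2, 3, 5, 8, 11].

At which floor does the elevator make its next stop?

Answer: 5

Derivation:
Current floor: 6, direction: down
Requests above: [8, 11]
Requests below: [2, 3, 5]
Moving down and requests lie below → nearest below is max([2, 3, 5]) = 5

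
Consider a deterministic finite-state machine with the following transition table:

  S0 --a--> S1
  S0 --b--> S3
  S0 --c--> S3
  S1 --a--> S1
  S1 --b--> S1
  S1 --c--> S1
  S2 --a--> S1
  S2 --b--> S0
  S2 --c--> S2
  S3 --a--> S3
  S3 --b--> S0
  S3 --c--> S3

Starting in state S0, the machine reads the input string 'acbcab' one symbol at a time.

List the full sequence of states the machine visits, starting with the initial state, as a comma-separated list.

Start: S0
  read 'a': S0 --a--> S1
  read 'c': S1 --c--> S1
  read 'b': S1 --b--> S1
  read 'c': S1 --c--> S1
  read 'a': S1 --a--> S1
  read 'b': S1 --b--> S1

Answer: S0, S1, S1, S1, S1, S1, S1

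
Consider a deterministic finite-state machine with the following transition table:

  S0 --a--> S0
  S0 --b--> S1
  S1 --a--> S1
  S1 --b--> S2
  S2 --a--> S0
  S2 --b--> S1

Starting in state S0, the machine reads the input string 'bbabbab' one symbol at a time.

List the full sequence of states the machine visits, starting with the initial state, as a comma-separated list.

Start: S0
  read 'b': S0 --b--> S1
  read 'b': S1 --b--> S2
  read 'a': S2 --a--> S0
  read 'b': S0 --b--> S1
  read 'b': S1 --b--> S2
  read 'a': S2 --a--> S0
  read 'b': S0 --b--> S1

Answer: S0, S1, S2, S0, S1, S2, S0, S1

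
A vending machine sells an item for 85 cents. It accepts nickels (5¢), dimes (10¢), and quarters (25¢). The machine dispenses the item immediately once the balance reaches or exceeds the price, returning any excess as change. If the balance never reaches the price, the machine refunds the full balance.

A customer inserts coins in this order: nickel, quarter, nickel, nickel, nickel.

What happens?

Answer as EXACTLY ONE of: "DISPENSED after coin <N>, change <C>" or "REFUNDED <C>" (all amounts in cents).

Answer: REFUNDED 45

Derivation:
Price: 85¢
Coin 1 (nickel, 5¢): balance = 5¢
Coin 2 (quarter, 25¢): balance = 30¢
Coin 3 (nickel, 5¢): balance = 35¢
Coin 4 (nickel, 5¢): balance = 40¢
Coin 5 (nickel, 5¢): balance = 45¢
All coins inserted, balance 45¢ < price 85¢ → REFUND 45¢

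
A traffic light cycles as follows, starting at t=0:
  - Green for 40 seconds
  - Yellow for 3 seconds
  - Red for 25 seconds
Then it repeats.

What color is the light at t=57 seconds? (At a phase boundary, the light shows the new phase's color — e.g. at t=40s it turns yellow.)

Answer: red

Derivation:
Cycle length = 40 + 3 + 25 = 68s
t = 57, phase_t = 57 mod 68 = 57
57 >= 43 → RED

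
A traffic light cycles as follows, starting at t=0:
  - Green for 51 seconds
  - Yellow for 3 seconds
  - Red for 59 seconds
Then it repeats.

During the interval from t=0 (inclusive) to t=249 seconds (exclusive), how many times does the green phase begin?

Answer: 3

Derivation:
Cycle = 51+3+59 = 113s
green phase starts at t = k*113 + 0 for k=0,1,2,...
Need k*113+0 < 249 → k < 2.204
k ∈ {0, ..., 2} → 3 starts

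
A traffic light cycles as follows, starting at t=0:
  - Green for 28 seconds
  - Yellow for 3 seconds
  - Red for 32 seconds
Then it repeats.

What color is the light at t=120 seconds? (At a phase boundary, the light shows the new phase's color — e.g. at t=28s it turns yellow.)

Cycle length = 28 + 3 + 32 = 63s
t = 120, phase_t = 120 mod 63 = 57
57 >= 31 → RED

Answer: red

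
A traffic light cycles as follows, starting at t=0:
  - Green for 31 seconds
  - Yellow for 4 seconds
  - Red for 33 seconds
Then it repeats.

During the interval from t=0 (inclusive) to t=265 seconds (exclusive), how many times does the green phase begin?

Answer: 4

Derivation:
Cycle = 31+4+33 = 68s
green phase starts at t = k*68 + 0 for k=0,1,2,...
Need k*68+0 < 265 → k < 3.897
k ∈ {0, ..., 3} → 4 starts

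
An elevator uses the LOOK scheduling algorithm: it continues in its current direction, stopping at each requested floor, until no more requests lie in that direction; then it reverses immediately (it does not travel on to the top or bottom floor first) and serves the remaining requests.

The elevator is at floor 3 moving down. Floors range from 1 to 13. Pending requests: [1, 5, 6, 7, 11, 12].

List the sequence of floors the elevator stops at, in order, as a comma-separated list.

Answer: 1, 5, 6, 7, 11, 12

Derivation:
Current: 3, moving DOWN
Serve below first (descending): [1]
Then reverse, serve above (ascending): [5, 6, 7, 11, 12]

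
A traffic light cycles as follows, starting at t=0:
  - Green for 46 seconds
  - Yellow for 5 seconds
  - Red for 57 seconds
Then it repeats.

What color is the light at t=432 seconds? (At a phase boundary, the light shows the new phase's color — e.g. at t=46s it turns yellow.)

Cycle length = 46 + 5 + 57 = 108s
t = 432, phase_t = 432 mod 108 = 0
0 < 46 (green end) → GREEN

Answer: green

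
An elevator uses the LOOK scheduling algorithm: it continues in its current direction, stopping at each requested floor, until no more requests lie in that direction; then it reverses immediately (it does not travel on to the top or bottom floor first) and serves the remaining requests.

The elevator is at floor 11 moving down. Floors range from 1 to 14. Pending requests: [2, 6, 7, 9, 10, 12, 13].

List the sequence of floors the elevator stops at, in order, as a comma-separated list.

Answer: 10, 9, 7, 6, 2, 12, 13

Derivation:
Current: 11, moving DOWN
Serve below first (descending): [10, 9, 7, 6, 2]
Then reverse, serve above (ascending): [12, 13]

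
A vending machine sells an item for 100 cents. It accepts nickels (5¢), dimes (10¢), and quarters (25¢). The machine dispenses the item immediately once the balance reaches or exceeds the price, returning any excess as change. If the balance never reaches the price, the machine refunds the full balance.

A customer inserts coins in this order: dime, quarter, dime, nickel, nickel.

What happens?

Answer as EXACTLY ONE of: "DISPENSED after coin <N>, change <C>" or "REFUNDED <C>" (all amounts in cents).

Price: 100¢
Coin 1 (dime, 10¢): balance = 10¢
Coin 2 (quarter, 25¢): balance = 35¢
Coin 3 (dime, 10¢): balance = 45¢
Coin 4 (nickel, 5¢): balance = 50¢
Coin 5 (nickel, 5¢): balance = 55¢
All coins inserted, balance 55¢ < price 100¢ → REFUND 55¢

Answer: REFUNDED 55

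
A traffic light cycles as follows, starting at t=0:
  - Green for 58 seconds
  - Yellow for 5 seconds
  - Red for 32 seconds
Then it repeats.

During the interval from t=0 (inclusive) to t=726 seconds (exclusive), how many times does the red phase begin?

Answer: 7

Derivation:
Cycle = 58+5+32 = 95s
red phase starts at t = k*95 + 63 for k=0,1,2,...
Need k*95+63 < 726 → k < 6.979
k ∈ {0, ..., 6} → 7 starts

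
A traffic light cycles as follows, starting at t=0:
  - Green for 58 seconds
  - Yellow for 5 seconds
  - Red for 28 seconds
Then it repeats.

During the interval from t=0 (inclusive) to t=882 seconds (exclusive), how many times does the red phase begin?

Cycle = 58+5+28 = 91s
red phase starts at t = k*91 + 63 for k=0,1,2,...
Need k*91+63 < 882 → k < 9.000
k ∈ {0, ..., 8} → 9 starts

Answer: 9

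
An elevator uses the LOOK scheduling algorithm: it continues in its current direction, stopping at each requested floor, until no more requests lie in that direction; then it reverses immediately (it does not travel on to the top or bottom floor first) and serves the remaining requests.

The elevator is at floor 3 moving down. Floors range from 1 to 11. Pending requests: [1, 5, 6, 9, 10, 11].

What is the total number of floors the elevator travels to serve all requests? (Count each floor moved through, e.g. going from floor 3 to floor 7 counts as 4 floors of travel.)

Answer: 12

Derivation:
Start at floor 3 moving down, LOOK stop order: [1, 5, 6, 9, 10, 11]
  3 → 1: |1-3| = 2, total = 2
  1 → 5: |5-1| = 4, total = 6
  5 → 6: |6-5| = 1, total = 7
  6 → 9: |9-6| = 3, total = 10
  9 → 10: |10-9| = 1, total = 11
  10 → 11: |11-10| = 1, total = 12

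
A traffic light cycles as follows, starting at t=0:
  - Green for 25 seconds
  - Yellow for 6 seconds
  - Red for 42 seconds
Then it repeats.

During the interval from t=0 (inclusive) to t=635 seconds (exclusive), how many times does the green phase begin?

Answer: 9

Derivation:
Cycle = 25+6+42 = 73s
green phase starts at t = k*73 + 0 for k=0,1,2,...
Need k*73+0 < 635 → k < 8.699
k ∈ {0, ..., 8} → 9 starts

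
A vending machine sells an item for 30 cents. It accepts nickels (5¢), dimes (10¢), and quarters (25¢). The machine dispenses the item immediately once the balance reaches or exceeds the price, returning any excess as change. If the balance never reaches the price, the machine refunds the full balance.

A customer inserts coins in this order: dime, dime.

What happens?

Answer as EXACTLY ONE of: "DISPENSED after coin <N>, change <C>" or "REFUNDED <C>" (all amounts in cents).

Answer: REFUNDED 20

Derivation:
Price: 30¢
Coin 1 (dime, 10¢): balance = 10¢
Coin 2 (dime, 10¢): balance = 20¢
All coins inserted, balance 20¢ < price 30¢ → REFUND 20¢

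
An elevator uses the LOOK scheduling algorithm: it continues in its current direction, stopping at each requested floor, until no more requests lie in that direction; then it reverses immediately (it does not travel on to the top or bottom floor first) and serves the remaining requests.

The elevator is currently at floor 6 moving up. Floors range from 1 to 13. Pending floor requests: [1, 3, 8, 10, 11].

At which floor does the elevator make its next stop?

Answer: 8

Derivation:
Current floor: 6, direction: up
Requests above: [8, 10, 11]
Requests below: [1, 3]
Moving up and requests lie above → nearest above is min([8, 10, 11]) = 8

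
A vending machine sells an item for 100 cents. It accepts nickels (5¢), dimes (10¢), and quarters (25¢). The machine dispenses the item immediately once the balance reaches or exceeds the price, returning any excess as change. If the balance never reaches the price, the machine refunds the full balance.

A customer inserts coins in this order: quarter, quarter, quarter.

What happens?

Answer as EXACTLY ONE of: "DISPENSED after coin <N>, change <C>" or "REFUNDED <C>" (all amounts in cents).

Price: 100¢
Coin 1 (quarter, 25¢): balance = 25¢
Coin 2 (quarter, 25¢): balance = 50¢
Coin 3 (quarter, 25¢): balance = 75¢
All coins inserted, balance 75¢ < price 100¢ → REFUND 75¢

Answer: REFUNDED 75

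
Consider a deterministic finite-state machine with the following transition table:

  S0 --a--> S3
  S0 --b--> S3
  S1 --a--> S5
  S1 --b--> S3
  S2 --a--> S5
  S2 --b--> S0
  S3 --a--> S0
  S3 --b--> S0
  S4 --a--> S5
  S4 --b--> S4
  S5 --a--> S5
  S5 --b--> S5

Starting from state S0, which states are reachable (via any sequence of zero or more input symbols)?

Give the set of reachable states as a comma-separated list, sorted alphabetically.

BFS from S0:
  visit S0: S0--a-->S3 (new), S0--b-->S3 (seen)
  visit S3: S3--a-->S0 (seen), S3--b-->S0 (seen)

Answer: S0, S3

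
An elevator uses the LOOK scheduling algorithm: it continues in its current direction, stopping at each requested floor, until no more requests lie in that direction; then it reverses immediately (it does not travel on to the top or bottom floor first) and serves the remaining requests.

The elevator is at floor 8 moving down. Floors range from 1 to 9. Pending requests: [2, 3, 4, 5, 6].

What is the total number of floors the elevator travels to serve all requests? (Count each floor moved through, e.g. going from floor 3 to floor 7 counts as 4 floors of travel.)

Start at floor 8 moving down, LOOK stop order: [6, 5, 4, 3, 2]
  8 → 6: |6-8| = 2, total = 2
  6 → 5: |5-6| = 1, total = 3
  5 → 4: |4-5| = 1, total = 4
  4 → 3: |3-4| = 1, total = 5
  3 → 2: |2-3| = 1, total = 6

Answer: 6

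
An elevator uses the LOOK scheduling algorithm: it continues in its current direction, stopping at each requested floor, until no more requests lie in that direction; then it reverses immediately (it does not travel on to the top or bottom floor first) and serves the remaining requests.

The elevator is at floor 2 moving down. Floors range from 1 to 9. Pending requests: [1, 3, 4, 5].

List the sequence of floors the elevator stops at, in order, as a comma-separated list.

Current: 2, moving DOWN
Serve below first (descending): [1]
Then reverse, serve above (ascending): [3, 4, 5]

Answer: 1, 3, 4, 5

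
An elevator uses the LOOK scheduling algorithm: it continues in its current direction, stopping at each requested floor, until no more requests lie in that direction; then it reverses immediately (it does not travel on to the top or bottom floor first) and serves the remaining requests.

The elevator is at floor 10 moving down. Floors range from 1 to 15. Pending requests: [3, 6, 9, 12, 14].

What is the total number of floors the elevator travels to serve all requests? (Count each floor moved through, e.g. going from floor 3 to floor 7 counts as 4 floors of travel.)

Answer: 18

Derivation:
Start at floor 10 moving down, LOOK stop order: [9, 6, 3, 12, 14]
  10 → 9: |9-10| = 1, total = 1
  9 → 6: |6-9| = 3, total = 4
  6 → 3: |3-6| = 3, total = 7
  3 → 12: |12-3| = 9, total = 16
  12 → 14: |14-12| = 2, total = 18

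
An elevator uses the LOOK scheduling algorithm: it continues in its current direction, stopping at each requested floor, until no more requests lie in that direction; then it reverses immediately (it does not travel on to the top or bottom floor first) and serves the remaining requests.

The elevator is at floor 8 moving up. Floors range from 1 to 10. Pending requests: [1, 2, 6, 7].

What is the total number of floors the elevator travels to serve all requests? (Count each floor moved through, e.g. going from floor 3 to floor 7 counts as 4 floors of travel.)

Answer: 7

Derivation:
Start at floor 8 moving up, LOOK stop order: [7, 6, 2, 1]
  8 → 7: |7-8| = 1, total = 1
  7 → 6: |6-7| = 1, total = 2
  6 → 2: |2-6| = 4, total = 6
  2 → 1: |1-2| = 1, total = 7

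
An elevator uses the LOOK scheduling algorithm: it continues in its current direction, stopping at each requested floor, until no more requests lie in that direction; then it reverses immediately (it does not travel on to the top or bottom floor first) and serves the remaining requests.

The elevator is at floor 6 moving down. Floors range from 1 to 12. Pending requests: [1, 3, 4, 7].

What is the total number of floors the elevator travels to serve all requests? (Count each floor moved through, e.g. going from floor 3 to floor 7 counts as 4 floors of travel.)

Start at floor 6 moving down, LOOK stop order: [4, 3, 1, 7]
  6 → 4: |4-6| = 2, total = 2
  4 → 3: |3-4| = 1, total = 3
  3 → 1: |1-3| = 2, total = 5
  1 → 7: |7-1| = 6, total = 11

Answer: 11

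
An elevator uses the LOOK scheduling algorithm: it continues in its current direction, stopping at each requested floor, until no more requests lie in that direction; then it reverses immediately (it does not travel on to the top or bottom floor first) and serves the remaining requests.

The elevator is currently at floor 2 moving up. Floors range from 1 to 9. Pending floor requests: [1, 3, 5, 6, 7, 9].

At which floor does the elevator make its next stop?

Current floor: 2, direction: up
Requests above: [3, 5, 6, 7, 9]
Requests below: [1]
Moving up and requests lie above → nearest above is min([3, 5, 6, 7, 9]) = 3

Answer: 3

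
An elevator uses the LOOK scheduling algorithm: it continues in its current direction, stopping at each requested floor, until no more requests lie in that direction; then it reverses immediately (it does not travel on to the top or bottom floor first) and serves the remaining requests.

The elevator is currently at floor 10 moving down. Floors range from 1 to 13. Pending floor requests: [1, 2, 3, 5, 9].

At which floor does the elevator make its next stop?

Current floor: 10, direction: down
Requests above: []
Requests below: [1, 2, 3, 5, 9]
Moving down and requests lie below → nearest below is max([1, 2, 3, 5, 9]) = 9

Answer: 9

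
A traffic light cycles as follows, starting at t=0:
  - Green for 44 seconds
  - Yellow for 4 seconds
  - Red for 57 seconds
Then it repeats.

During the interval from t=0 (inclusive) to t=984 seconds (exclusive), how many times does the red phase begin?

Cycle = 44+4+57 = 105s
red phase starts at t = k*105 + 48 for k=0,1,2,...
Need k*105+48 < 984 → k < 8.914
k ∈ {0, ..., 8} → 9 starts

Answer: 9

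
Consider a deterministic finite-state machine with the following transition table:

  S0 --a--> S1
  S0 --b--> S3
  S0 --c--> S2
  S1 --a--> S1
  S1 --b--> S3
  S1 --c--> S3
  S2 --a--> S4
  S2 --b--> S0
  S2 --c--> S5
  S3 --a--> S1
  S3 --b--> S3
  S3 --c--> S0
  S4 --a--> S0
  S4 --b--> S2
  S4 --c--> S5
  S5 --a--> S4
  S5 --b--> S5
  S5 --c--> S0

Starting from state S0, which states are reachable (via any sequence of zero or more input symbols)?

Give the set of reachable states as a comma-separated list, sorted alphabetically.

BFS from S0:
  visit S0: S0--a-->S1 (new), S0--b-->S3 (new), S0--c-->S2 (new)
  visit S1: S1--a-->S1 (seen), S1--b-->S3 (seen), S1--c-->S3 (seen)
  visit S3: S3--a-->S1 (seen), S3--b-->S3 (seen), S3--c-->S0 (seen)
  visit S2: S2--a-->S4 (new), S2--b-->S0 (seen), S2--c-->S5 (new)
  visit S4: S4--a-->S0 (seen), S4--b-->S2 (seen), S4--c-->S5 (seen)
  visit S5: S5--a-->S4 (seen), S5--b-->S5 (seen), S5--c-->S0 (seen)

Answer: S0, S1, S2, S3, S4, S5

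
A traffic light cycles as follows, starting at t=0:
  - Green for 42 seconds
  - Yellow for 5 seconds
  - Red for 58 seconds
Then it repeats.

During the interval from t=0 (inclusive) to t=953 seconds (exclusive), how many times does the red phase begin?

Cycle = 42+5+58 = 105s
red phase starts at t = k*105 + 47 for k=0,1,2,...
Need k*105+47 < 953 → k < 8.629
k ∈ {0, ..., 8} → 9 starts

Answer: 9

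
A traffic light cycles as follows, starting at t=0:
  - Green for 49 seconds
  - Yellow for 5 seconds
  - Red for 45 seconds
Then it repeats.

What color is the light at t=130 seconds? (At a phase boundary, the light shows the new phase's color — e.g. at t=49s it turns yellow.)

Cycle length = 49 + 5 + 45 = 99s
t = 130, phase_t = 130 mod 99 = 31
31 < 49 (green end) → GREEN

Answer: green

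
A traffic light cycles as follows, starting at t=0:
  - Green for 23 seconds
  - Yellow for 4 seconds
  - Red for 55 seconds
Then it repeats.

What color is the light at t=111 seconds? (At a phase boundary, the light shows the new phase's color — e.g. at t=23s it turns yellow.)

Answer: red

Derivation:
Cycle length = 23 + 4 + 55 = 82s
t = 111, phase_t = 111 mod 82 = 29
29 >= 27 → RED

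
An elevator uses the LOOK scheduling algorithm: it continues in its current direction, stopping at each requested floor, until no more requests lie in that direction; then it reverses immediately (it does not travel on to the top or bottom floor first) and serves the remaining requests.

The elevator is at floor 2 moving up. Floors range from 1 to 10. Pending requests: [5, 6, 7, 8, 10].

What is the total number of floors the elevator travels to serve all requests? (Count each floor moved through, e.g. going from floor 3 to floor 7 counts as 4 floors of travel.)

Start at floor 2 moving up, LOOK stop order: [5, 6, 7, 8, 10]
  2 → 5: |5-2| = 3, total = 3
  5 → 6: |6-5| = 1, total = 4
  6 → 7: |7-6| = 1, total = 5
  7 → 8: |8-7| = 1, total = 6
  8 → 10: |10-8| = 2, total = 8

Answer: 8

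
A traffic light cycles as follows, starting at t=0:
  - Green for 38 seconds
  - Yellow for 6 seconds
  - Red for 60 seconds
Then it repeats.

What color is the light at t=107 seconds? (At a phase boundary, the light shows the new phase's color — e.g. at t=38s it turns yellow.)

Cycle length = 38 + 6 + 60 = 104s
t = 107, phase_t = 107 mod 104 = 3
3 < 38 (green end) → GREEN

Answer: green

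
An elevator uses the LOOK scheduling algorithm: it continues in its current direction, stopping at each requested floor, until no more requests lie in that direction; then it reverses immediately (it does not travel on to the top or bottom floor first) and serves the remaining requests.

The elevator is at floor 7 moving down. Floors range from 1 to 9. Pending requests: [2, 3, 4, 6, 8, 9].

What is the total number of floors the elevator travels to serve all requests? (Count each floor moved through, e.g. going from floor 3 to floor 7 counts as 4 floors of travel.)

Start at floor 7 moving down, LOOK stop order: [6, 4, 3, 2, 8, 9]
  7 → 6: |6-7| = 1, total = 1
  6 → 4: |4-6| = 2, total = 3
  4 → 3: |3-4| = 1, total = 4
  3 → 2: |2-3| = 1, total = 5
  2 → 8: |8-2| = 6, total = 11
  8 → 9: |9-8| = 1, total = 12

Answer: 12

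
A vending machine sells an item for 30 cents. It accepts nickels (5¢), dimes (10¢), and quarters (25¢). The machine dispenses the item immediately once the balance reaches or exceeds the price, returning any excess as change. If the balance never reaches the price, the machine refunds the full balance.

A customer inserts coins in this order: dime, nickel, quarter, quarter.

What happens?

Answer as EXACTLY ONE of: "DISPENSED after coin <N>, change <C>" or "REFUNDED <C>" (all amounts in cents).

Answer: DISPENSED after coin 3, change 10

Derivation:
Price: 30¢
Coin 1 (dime, 10¢): balance = 10¢
Coin 2 (nickel, 5¢): balance = 15¢
Coin 3 (quarter, 25¢): balance = 40¢
  → balance >= price → DISPENSE, change = 40 - 30 = 10¢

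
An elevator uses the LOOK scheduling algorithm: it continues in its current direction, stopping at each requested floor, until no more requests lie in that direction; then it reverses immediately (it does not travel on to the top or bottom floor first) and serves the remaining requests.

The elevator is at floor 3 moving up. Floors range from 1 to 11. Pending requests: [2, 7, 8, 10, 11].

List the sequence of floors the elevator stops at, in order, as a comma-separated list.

Answer: 7, 8, 10, 11, 2

Derivation:
Current: 3, moving UP
Serve above first (ascending): [7, 8, 10, 11]
Then reverse, serve below (descending): [2]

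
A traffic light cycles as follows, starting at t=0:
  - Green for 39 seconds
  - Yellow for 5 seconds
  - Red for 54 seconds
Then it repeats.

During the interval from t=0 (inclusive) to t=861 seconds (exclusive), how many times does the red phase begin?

Cycle = 39+5+54 = 98s
red phase starts at t = k*98 + 44 for k=0,1,2,...
Need k*98+44 < 861 → k < 8.337
k ∈ {0, ..., 8} → 9 starts

Answer: 9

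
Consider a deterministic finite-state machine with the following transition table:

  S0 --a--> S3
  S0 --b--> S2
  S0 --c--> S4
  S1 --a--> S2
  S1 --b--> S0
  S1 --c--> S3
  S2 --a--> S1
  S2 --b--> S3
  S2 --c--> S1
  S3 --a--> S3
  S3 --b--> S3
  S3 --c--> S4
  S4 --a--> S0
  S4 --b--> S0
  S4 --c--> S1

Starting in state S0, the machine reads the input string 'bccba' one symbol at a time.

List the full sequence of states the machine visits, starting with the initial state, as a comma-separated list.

Start: S0
  read 'b': S0 --b--> S2
  read 'c': S2 --c--> S1
  read 'c': S1 --c--> S3
  read 'b': S3 --b--> S3
  read 'a': S3 --a--> S3

Answer: S0, S2, S1, S3, S3, S3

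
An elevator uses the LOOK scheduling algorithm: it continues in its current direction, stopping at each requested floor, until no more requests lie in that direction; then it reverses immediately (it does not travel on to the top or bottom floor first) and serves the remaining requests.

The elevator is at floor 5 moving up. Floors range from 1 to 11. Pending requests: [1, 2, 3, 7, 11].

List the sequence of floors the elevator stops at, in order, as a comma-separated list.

Answer: 7, 11, 3, 2, 1

Derivation:
Current: 5, moving UP
Serve above first (ascending): [7, 11]
Then reverse, serve below (descending): [3, 2, 1]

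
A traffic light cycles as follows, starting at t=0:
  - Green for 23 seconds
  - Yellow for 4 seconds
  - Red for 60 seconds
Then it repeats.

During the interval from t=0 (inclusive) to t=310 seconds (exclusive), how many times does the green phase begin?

Cycle = 23+4+60 = 87s
green phase starts at t = k*87 + 0 for k=0,1,2,...
Need k*87+0 < 310 → k < 3.563
k ∈ {0, ..., 3} → 4 starts

Answer: 4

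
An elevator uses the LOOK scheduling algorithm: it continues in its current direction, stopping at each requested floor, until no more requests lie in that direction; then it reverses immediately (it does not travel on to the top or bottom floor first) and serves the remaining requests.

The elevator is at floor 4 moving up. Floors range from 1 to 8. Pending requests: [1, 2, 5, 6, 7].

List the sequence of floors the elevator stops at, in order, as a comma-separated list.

Answer: 5, 6, 7, 2, 1

Derivation:
Current: 4, moving UP
Serve above first (ascending): [5, 6, 7]
Then reverse, serve below (descending): [2, 1]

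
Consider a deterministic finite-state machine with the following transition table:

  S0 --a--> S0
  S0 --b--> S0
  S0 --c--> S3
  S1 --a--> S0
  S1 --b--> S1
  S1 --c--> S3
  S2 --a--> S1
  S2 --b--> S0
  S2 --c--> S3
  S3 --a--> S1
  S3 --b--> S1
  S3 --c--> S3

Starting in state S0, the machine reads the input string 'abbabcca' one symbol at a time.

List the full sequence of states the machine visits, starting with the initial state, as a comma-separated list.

Answer: S0, S0, S0, S0, S0, S0, S3, S3, S1

Derivation:
Start: S0
  read 'a': S0 --a--> S0
  read 'b': S0 --b--> S0
  read 'b': S0 --b--> S0
  read 'a': S0 --a--> S0
  read 'b': S0 --b--> S0
  read 'c': S0 --c--> S3
  read 'c': S3 --c--> S3
  read 'a': S3 --a--> S1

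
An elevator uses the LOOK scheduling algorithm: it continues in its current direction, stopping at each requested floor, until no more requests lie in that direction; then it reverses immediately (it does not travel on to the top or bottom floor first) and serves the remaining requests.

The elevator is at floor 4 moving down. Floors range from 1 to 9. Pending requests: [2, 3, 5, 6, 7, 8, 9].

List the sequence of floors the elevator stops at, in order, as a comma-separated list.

Answer: 3, 2, 5, 6, 7, 8, 9

Derivation:
Current: 4, moving DOWN
Serve below first (descending): [3, 2]
Then reverse, serve above (ascending): [5, 6, 7, 8, 9]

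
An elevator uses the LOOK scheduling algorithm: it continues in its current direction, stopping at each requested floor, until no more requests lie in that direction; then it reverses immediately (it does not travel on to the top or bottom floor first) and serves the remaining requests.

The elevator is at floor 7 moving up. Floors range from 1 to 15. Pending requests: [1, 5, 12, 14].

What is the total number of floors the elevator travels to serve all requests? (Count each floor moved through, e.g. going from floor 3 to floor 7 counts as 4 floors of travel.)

Start at floor 7 moving up, LOOK stop order: [12, 14, 5, 1]
  7 → 12: |12-7| = 5, total = 5
  12 → 14: |14-12| = 2, total = 7
  14 → 5: |5-14| = 9, total = 16
  5 → 1: |1-5| = 4, total = 20

Answer: 20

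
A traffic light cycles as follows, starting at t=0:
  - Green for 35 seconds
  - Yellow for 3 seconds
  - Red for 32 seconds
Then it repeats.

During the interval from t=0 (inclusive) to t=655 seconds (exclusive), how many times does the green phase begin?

Answer: 10

Derivation:
Cycle = 35+3+32 = 70s
green phase starts at t = k*70 + 0 for k=0,1,2,...
Need k*70+0 < 655 → k < 9.357
k ∈ {0, ..., 9} → 10 starts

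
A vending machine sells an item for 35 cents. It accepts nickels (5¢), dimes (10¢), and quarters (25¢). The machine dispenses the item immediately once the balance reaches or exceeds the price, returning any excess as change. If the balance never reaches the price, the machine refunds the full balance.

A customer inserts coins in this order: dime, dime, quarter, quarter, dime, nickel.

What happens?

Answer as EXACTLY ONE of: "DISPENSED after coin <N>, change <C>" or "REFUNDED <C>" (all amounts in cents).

Answer: DISPENSED after coin 3, change 10

Derivation:
Price: 35¢
Coin 1 (dime, 10¢): balance = 10¢
Coin 2 (dime, 10¢): balance = 20¢
Coin 3 (quarter, 25¢): balance = 45¢
  → balance >= price → DISPENSE, change = 45 - 35 = 10¢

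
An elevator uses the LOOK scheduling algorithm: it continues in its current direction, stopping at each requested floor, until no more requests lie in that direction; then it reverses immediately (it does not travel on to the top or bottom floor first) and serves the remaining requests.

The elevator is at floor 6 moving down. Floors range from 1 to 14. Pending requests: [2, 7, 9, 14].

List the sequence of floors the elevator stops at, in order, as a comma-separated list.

Answer: 2, 7, 9, 14

Derivation:
Current: 6, moving DOWN
Serve below first (descending): [2]
Then reverse, serve above (ascending): [7, 9, 14]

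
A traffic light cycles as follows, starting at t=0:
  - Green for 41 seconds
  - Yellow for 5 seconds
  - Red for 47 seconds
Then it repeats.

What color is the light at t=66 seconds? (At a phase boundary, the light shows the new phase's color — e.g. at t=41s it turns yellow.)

Answer: red

Derivation:
Cycle length = 41 + 5 + 47 = 93s
t = 66, phase_t = 66 mod 93 = 66
66 >= 46 → RED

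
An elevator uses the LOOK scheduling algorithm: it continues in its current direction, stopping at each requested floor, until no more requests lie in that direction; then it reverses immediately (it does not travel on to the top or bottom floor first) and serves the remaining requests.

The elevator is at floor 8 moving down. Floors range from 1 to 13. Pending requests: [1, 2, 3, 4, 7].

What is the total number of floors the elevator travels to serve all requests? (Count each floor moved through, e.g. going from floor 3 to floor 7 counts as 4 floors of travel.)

Start at floor 8 moving down, LOOK stop order: [7, 4, 3, 2, 1]
  8 → 7: |7-8| = 1, total = 1
  7 → 4: |4-7| = 3, total = 4
  4 → 3: |3-4| = 1, total = 5
  3 → 2: |2-3| = 1, total = 6
  2 → 1: |1-2| = 1, total = 7

Answer: 7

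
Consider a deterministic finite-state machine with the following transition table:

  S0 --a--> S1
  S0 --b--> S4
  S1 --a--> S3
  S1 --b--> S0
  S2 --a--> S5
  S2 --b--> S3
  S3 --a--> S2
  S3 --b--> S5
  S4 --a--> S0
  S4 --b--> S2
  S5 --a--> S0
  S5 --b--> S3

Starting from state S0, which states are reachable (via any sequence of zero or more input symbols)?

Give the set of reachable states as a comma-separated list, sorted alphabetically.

BFS from S0:
  visit S0: S0--a-->S1 (new), S0--b-->S4 (new)
  visit S1: S1--a-->S3 (new), S1--b-->S0 (seen)
  visit S4: S4--a-->S0 (seen), S4--b-->S2 (new)
  visit S3: S3--a-->S2 (seen), S3--b-->S5 (new)
  visit S2: S2--a-->S5 (seen), S2--b-->S3 (seen)
  visit S5: S5--a-->S0 (seen), S5--b-->S3 (seen)

Answer: S0, S1, S2, S3, S4, S5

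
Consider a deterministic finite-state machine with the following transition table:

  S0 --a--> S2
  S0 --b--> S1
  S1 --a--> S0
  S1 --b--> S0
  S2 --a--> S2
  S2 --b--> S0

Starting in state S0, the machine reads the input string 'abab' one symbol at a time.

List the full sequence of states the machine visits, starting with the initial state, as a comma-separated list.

Answer: S0, S2, S0, S2, S0

Derivation:
Start: S0
  read 'a': S0 --a--> S2
  read 'b': S2 --b--> S0
  read 'a': S0 --a--> S2
  read 'b': S2 --b--> S0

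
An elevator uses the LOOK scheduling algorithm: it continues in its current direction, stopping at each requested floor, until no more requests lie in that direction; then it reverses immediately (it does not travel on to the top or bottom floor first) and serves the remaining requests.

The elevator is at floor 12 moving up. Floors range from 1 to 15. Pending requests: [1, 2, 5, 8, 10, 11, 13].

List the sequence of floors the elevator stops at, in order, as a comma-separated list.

Answer: 13, 11, 10, 8, 5, 2, 1

Derivation:
Current: 12, moving UP
Serve above first (ascending): [13]
Then reverse, serve below (descending): [11, 10, 8, 5, 2, 1]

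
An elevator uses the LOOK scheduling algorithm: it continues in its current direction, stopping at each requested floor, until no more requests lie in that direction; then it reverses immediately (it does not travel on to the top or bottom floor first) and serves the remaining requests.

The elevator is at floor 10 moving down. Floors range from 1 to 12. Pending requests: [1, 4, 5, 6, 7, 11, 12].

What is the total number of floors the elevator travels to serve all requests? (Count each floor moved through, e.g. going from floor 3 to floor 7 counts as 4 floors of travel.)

Start at floor 10 moving down, LOOK stop order: [7, 6, 5, 4, 1, 11, 12]
  10 → 7: |7-10| = 3, total = 3
  7 → 6: |6-7| = 1, total = 4
  6 → 5: |5-6| = 1, total = 5
  5 → 4: |4-5| = 1, total = 6
  4 → 1: |1-4| = 3, total = 9
  1 → 11: |11-1| = 10, total = 19
  11 → 12: |12-11| = 1, total = 20

Answer: 20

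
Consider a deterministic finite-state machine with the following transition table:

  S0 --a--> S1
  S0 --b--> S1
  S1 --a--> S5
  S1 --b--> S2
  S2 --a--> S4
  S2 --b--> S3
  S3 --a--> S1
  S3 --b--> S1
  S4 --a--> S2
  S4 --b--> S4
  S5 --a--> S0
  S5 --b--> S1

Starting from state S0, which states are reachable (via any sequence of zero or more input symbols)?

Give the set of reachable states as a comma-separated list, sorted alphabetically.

BFS from S0:
  visit S0: S0--a-->S1 (new), S0--b-->S1 (seen)
  visit S1: S1--a-->S5 (new), S1--b-->S2 (new)
  visit S5: S5--a-->S0 (seen), S5--b-->S1 (seen)
  visit S2: S2--a-->S4 (new), S2--b-->S3 (new)
  visit S4: S4--a-->S2 (seen), S4--b-->S4 (seen)
  visit S3: S3--a-->S1 (seen), S3--b-->S1 (seen)

Answer: S0, S1, S2, S3, S4, S5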